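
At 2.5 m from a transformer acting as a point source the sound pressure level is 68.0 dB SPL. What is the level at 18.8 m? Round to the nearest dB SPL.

Point-source attenuation: ΔL = 20·log₁₀(r₂/r₁) = 20·log₁₀(18.8/2.5) = 17.524 dB.
L₂ = 68.0 − 20·log₁₀(18.8/2.5) = 68.0 − 17.524 = 50.48 dB SPL.

50 dB SPL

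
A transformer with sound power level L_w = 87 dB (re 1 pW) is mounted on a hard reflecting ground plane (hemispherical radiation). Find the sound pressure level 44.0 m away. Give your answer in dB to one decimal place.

L_p = L_w − 10·log₁₀(2π·r²) with r = 44.0 m.
2π·r² = 1.216e+04 m², 10·log₁₀ of that is 40.851 dB.
L_p = 87 − 40.851 = 46.15 dB.

46.1 dB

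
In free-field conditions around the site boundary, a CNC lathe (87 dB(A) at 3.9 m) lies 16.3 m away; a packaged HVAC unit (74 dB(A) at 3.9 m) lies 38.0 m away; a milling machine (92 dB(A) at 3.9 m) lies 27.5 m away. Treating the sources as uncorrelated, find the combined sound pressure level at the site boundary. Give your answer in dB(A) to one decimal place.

First find each source's level at the receiver (point-source: −20·log₁₀(r/r_ref)), then combine on an intensity basis.
CNC lathe: 87 − 20·log₁₀(16.3/3.9) = 87 − 12.42 = 74.58 dB(A).
packaged HVAC unit: 74 − 20·log₁₀(38.0/3.9) = 74 − 19.77 = 54.23 dB(A).
milling machine: 92 − 20·log₁₀(27.5/3.9) = 92 − 16.97 = 75.03 dB(A).
Σ 10^(L/10) = 6.083e+07 → L_total = 10·log₁₀(6.083e+07) = 77.84 dB(A).

77.8 dB(A)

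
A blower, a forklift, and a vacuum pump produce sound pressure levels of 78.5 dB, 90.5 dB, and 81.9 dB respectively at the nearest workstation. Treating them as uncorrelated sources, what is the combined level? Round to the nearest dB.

91 dB

For uncorrelated sources the intensities add, so convert each level to linear form, sum, and take 10·log₁₀ of the total.
Σ 10^(L/10) = 10^(78.5/10) + 10^(90.5/10) + 10^(81.9/10) = 1.348e+09.
L_total = 10·log₁₀(1.348e+09) = 91.30 dB.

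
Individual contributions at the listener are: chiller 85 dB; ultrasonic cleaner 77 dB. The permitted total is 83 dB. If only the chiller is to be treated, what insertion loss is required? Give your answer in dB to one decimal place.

Everything except the chiller sums to 10^(77/10) = 5.012e+07 in linear terms, 77.00 dB.
To meet 83 dB overall, the treated chiller may contribute at most 10^(83/10) − 5.012e+07 = 1.494e+08, i.e. 81.74 dB.
Required insertion loss = 85 − 81.74 = 3.26 dB.

3.3 dB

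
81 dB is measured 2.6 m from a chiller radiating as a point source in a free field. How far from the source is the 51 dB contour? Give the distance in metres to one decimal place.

Point-source spreading drops the level by 20·log₁₀(r₂/r₁); inverting, r₂/r₁ = 10^(ΔL/20).
r₂ = 2.6·10^((81−51)/20) = 2.6·10^(30.0/20) = 82.22 m.

82.2 m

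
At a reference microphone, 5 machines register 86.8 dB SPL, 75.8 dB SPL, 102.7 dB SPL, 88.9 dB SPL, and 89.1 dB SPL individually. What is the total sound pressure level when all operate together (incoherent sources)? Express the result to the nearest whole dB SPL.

103 dB SPL

Incoherent sources combine by intensity addition: L_total = 10·log₁₀(Σ 10^(L_i/10)).
Σ 10^(L/10) = 10^(86.8/10) + 10^(75.8/10) + 10^(102.7/10) + 10^(88.9/10) + 10^(89.1/10) = 2.073e+10.
L_total = 10·log₁₀(2.073e+10) = 103.17 dB SPL.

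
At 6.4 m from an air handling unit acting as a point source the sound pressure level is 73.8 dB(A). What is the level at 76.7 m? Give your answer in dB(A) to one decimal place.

For a point source, L₂ = L₁ − 20·log₁₀(r₂/r₁).
L₂ = 73.8 − 20·log₁₀(76.7/6.4) = 73.8 − 21.572 = 52.23 dB(A).

52.2 dB(A)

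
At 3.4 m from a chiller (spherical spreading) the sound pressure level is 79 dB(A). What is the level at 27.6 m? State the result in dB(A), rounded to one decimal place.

For a point source, L₂ = L₁ − 20·log₁₀(r₂/r₁).
L₂ = 79 − 20·log₁₀(27.6/3.4) = 79 − 18.189 = 60.81 dB(A).

60.8 dB(A)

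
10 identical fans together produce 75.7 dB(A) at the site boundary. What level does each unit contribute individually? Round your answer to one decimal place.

65.7 dB(A)

Dividing the total intensity by 10 lowers the level by 10·log₁₀ 10 = 10.000 dB: L₁ = 75.7 − 10.000.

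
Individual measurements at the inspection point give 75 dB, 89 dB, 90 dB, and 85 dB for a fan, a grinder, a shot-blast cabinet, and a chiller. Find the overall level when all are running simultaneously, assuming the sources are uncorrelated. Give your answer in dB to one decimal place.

93.3 dB

For uncorrelated sources the intensities add, so convert each level to linear form, sum, and take 10·log₁₀ of the total.
Σ 10^(L/10) = 10^(75/10) + 10^(89/10) + 10^(90/10) + 10^(85/10) = 2.142e+09.
L_total = 10·log₁₀(2.142e+09) = 93.31 dB.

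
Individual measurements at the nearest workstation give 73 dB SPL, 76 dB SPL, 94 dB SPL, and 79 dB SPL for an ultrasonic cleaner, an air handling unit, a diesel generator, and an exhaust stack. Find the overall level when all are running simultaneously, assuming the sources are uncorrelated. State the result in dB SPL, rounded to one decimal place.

Incoherent sources combine by intensity addition: L_total = 10·log₁₀(Σ 10^(L_i/10)).
Σ 10^(L/10) = 10^(73/10) + 10^(76/10) + 10^(94/10) + 10^(79/10) = 2.651e+09.
L_total = 10·log₁₀(2.651e+09) = 94.23 dB SPL.

94.2 dB SPL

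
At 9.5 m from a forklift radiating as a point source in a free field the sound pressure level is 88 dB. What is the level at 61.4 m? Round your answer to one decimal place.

For a point source, L₂ = L₁ − 20·log₁₀(r₂/r₁).
L₂ = 88 − 20·log₁₀(61.4/9.5) = 88 − 16.209 = 71.79 dB.

71.8 dB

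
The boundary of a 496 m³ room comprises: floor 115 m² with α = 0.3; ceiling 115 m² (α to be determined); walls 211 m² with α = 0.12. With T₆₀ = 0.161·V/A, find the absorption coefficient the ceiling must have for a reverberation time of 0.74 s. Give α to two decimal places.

From T₆₀ = 0.161·V/A, the target T₆₀ = 0.74 s needs A = 0.161·496/0.74 = 107.91 m².
Absorption from the other surfaces = 115·0.3 + 211·0.12 = 59.82 m², so the ceiling must supply 48.09 m² over 115 m².
α = 48.09/115 = 0.418.

0.42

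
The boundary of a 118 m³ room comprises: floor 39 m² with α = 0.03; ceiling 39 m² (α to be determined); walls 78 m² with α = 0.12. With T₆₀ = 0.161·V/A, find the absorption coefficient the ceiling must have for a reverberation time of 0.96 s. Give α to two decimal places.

0.24

Required total absorption A = 0.161·118/0.96 = 19.79 m².
Absorption from the other surfaces = 39·0.03 + 78·0.12 = 10.53 m², so the ceiling must supply 9.26 m² over 39 m².
α = 9.26/39 = 0.237.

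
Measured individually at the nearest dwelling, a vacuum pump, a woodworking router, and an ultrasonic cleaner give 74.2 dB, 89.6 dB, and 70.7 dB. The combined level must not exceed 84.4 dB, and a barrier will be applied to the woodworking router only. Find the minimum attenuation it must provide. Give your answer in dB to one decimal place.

5.8 dB

Fixed contribution from the other sources: Σ 10^(L/10) = 10^(74.2/10) + 10^(70.7/10) = 3.805e+07 (75.80 dB).
To meet 84.4 dB overall, the treated woodworking router may contribute at most 10^(84.4/10) − 3.805e+07 = 2.374e+08, i.e. 83.75 dB.
So the woodworking router must be reduced from 89.6 to 83.75 dB: IL = 5.85 dB.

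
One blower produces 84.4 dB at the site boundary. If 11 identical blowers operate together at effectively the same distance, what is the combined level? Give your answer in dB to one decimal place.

94.8 dB

With 11 equal, uncorrelated contributions the intensity is 11× that of one unit, giving a rise of 10·log₁₀ 11.
L_total = 84.4 + 10·log₁₀(11) = 84.4 + 10.414 = 94.81 dB.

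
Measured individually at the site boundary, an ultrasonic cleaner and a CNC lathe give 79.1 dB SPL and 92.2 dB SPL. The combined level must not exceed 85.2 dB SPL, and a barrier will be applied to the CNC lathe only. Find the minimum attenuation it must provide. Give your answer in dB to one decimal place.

Fixed contribution from the other source: Σ 10^(L/10) = 10^(79.1/10) = 8.128e+07 (79.10 dB SPL).
To meet 85.2 dB SPL overall, the treated CNC lathe may contribute at most 10^(85.2/10) − 8.128e+07 = 2.498e+08, i.e. 83.98 dB SPL.
Required insertion loss = 92.2 − 83.98 = 8.22 dB.

8.2 dB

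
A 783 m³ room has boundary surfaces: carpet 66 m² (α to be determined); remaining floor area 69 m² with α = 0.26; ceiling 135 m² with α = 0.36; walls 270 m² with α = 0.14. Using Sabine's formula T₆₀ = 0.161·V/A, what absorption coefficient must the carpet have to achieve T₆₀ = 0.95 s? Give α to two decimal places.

From T₆₀ = 0.161·V/A, the target T₆₀ = 0.95 s needs A = 0.161·783/0.95 = 132.70 m².
Absorption from the other surfaces = 69·0.26 + 135·0.36 + 270·0.14 = 104.34 m², so the carpet must supply 28.36 m² over 66 m².
α = 28.36/66 = 0.430.

0.43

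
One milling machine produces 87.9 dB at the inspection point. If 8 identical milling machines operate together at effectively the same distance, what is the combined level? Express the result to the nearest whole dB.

97 dB

N identical incoherent sources raise the level by 10·log₁₀ N.
L_total = 87.9 + 10·log₁₀(8) = 87.9 + 9.031 = 96.93 dB.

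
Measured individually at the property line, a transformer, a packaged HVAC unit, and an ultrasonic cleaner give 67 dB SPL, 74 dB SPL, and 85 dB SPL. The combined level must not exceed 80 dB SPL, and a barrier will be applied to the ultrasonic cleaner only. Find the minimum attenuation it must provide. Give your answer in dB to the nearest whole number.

7 dB

Everything except the ultrasonic cleaner sums to 10^(67/10) + 10^(74/10) = 3.013e+07 in linear terms, 74.79 dB SPL.
The limit corresponds to 10^(80/10) = 1.000e+08; subtracting the fixed part leaves 6.987e+07 for the ultrasonic cleaner, i.e. 78.44 dB SPL.
Required insertion loss = 85 − 78.44 = 6.56 dB.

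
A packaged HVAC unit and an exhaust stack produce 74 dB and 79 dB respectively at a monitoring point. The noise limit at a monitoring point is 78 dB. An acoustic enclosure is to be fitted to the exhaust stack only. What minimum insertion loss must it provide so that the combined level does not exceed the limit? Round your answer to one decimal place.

3.2 dB

Fixed contribution from the other source: Σ 10^(L/10) = 10^(74/10) = 2.512e+07 (74.00 dB).
To meet 78 dB overall, the treated exhaust stack may contribute at most 10^(78/10) − 2.512e+07 = 3.798e+07, i.e. 75.80 dB.
Required insertion loss = 79 − 75.80 = 3.20 dB.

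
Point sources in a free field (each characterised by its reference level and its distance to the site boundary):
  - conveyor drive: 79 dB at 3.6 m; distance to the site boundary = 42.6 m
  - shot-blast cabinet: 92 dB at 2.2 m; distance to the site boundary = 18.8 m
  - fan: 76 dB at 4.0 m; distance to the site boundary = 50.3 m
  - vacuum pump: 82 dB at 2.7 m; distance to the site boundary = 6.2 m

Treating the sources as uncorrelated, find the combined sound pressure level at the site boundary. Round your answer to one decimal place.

Propagate each source to the receiver with L = L_ref − 20·log₁₀(r/r_ref), then add intensities.
conveyor drive: 79 − 20·log₁₀(42.6/3.6) = 79 − 21.46 = 57.54 dB.
shot-blast cabinet: 92 − 20·log₁₀(18.8/2.2) = 92 − 18.63 = 73.37 dB.
fan: 76 − 20·log₁₀(50.3/4.0) = 76 − 21.99 = 54.01 dB.
vacuum pump: 82 − 20·log₁₀(6.2/2.7) = 82 − 7.22 = 74.78 dB.
Σ 10^(L/10) = 5.258e+07 → L_total = 10·log₁₀(5.258e+07) = 77.21 dB.

77.2 dB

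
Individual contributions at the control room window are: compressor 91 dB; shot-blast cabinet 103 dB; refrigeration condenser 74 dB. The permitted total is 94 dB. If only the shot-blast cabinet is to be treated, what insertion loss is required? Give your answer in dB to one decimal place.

12.1 dB

The untreated sources together contribute 10^(91/10) + 10^(74/10) = 1.284e+09, i.e. 91.09 dB.
To meet 94 dB overall, the treated shot-blast cabinet may contribute at most 10^(94/10) − 1.284e+09 = 1.228e+09, i.e. 90.89 dB.
Required insertion loss = 103 − 90.89 = 12.11 dB.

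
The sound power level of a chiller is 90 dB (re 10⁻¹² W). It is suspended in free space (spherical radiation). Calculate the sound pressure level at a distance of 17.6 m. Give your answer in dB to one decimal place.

54.1 dB

Free-field spherical radiation: L_p = L_w − 10·log₁₀(4π·r²), r = 17.6 m.
4π·r² = 3893 m², 10·log₁₀ of that is 35.902 dB.
L_p = 90 − 35.902 = 54.10 dB.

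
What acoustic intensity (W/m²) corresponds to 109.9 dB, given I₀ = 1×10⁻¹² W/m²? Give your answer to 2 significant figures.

L = 10·log₁₀(I/I₀) ⇒ I = I₀·10^(L/10) = 10⁻¹² × 10^10.99.

0.098 W/m²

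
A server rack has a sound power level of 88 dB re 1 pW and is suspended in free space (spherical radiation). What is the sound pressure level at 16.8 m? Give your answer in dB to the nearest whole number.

Free-field spherical radiation: L_p = L_w − 10·log₁₀(4π·r²), r = 16.8 m.
4π·r² = 3547 m², 10·log₁₀ of that is 35.498 dB.
L_p = 88 − 35.498 = 52.50 dB.

53 dB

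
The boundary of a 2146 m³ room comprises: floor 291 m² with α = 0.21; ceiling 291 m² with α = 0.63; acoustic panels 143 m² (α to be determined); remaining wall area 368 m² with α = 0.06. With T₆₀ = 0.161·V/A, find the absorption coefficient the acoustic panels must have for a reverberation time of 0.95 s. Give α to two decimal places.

Required total absorption A = 0.161·2146/0.95 = 363.69 m².
Absorption from the other surfaces = 291·0.21 + 291·0.63 + 368·0.06 = 266.52 m², so the acoustic panels must supply 97.17 m² over 143 m².
α = 97.17/143 = 0.680.

0.68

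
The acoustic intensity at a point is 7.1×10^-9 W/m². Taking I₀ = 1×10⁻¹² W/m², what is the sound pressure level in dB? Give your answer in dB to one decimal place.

38.5 dB

L = 10·log₁₀(I/I₀) = 10·log₁₀(7.1×10^-9/10⁻¹²) = 10·log₁₀(7.1×10^3).
L = 10·(0.8513 + 3) = 38.51 dB.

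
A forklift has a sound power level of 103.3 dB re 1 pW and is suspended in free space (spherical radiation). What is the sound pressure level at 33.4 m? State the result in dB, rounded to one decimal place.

L_p = L_w − 10·log₁₀(4π·r²) with r = 33.4 m.
4π·r² = 1.402e+04 m², 10·log₁₀ of that is 41.467 dB.
L_p = 103.3 − 41.467 = 61.83 dB.

61.8 dB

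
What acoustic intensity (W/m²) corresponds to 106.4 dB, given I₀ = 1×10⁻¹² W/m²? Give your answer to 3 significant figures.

0.0437 W/m²

I = I₀·10^(L/10) = 10⁻¹² × 10^(106.4/10) = 10^(-1.360).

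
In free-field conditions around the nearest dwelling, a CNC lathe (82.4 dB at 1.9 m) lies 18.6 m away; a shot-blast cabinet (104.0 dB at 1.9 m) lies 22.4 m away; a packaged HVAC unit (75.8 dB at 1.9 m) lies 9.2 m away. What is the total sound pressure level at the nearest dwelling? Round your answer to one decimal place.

82.7 dB

Propagate each source to the receiver with L = L_ref − 20·log₁₀(r/r_ref), then add intensities.
CNC lathe: 82.4 − 20·log₁₀(18.6/1.9) = 82.4 − 19.82 = 62.58 dB.
shot-blast cabinet: 104.0 − 20·log₁₀(22.4/1.9) = 104.0 − 21.43 = 82.57 dB.
packaged HVAC unit: 75.8 − 20·log₁₀(9.2/1.9) = 75.8 − 13.70 = 62.10 dB.
Σ 10^(L/10) = 1.842e+08 → L_total = 10·log₁₀(1.842e+08) = 82.65 dB.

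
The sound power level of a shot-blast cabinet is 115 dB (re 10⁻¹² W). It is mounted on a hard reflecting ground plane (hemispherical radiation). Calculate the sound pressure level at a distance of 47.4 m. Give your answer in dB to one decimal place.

Free-field hemispherical radiation: L_p = L_w − 10·log₁₀(2π·r²), r = 47.4 m.
2π·r² = 1.412e+04 m², 10·log₁₀ of that is 41.497 dB.
L_p = 115 − 41.497 = 73.50 dB.

73.5 dB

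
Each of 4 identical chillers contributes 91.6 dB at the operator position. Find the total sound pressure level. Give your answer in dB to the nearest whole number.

L_total = L₁ + 10·log₁₀ N for N identical incoherent sources.
L_total = 91.6 + 10·log₁₀(4) = 91.6 + 6.021 = 97.62 dB.

98 dB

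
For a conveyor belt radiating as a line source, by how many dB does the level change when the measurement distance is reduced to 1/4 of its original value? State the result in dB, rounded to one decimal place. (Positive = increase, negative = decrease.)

+6.0 dB

With cylindrical spreading the level changes by −10·log₁₀(r₂/r₁).
ΔL = −10·log₁₀(0.25) = +6.02 dB.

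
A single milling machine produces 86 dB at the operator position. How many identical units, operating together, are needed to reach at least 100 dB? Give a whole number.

Need L₁ + 10·log₁₀ N ≥ 100, i.e. log₁₀ N ≥ 1.40.
N ≥ 10^(14.0/10) = 25.119, so N = 26.

26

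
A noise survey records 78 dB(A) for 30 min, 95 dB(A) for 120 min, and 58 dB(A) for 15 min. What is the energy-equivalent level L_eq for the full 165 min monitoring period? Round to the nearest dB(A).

94 dB(A)

Weight each interval's intensity by its duration and average over T = 165 min:
Σ tᵢ·10^(Lᵢ/10) = 30·10^(78/10) + 120·10^(95/10) + 15·10^(58/10) = 3.814e+11.
L_eq = 10·log₁₀(3.814e+11/165) = 93.64 dB(A).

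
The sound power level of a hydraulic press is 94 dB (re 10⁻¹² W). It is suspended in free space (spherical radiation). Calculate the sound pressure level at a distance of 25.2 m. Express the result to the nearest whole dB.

The power spreads over a sphere of area 4π·r², so L_p = L_w − 10·log₁₀(4π·r²).
4π·r² = 7980 m², 10·log₁₀ of that is 39.020 dB.
L_p = 94 − 39.020 = 54.98 dB.

55 dB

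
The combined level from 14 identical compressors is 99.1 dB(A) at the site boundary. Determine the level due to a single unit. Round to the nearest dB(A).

88 dB(A)

For N identical incoherent sources L_total = L₁ + 10·log₁₀ N, so L₁ = 99.1 − 10·log₁₀(14) = 99.1 − 11.461.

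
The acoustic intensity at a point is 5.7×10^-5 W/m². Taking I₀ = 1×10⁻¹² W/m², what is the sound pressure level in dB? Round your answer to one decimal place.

77.6 dB

I/I₀ = 5.7×10^-5/10⁻¹² = 5.7×10^7, and L = 10·log₁₀(I/I₀).
L = 10·(0.7559 + 7) = 77.56 dB.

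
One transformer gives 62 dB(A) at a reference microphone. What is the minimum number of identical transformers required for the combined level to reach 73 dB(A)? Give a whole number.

N identical sources give L₁ + 10·log₁₀ N, so require 10·log₁₀ N ≥ 73 − 62 = 11.0 dB.
N ≥ 10^(11.0/10) = 12.589, so N = 13.

13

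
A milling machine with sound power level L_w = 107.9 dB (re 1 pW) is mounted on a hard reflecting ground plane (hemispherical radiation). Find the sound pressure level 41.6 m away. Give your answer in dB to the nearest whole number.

L_p = L_w − 10·log₁₀(2π·r²) with r = 41.6 m.
2π·r² = 1.087e+04 m², 10·log₁₀ of that is 40.364 dB.
L_p = 107.9 − 40.364 = 67.54 dB.

68 dB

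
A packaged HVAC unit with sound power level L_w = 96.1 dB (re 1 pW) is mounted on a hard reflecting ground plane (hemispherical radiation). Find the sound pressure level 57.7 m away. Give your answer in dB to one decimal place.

52.9 dB

The power spreads over a hemisphere of area 2π·r², so L_p = L_w − 10·log₁₀(2π·r²).
2π·r² = 2.092e+04 m², 10·log₁₀ of that is 43.205 dB.
L_p = 96.1 − 43.205 = 52.89 dB.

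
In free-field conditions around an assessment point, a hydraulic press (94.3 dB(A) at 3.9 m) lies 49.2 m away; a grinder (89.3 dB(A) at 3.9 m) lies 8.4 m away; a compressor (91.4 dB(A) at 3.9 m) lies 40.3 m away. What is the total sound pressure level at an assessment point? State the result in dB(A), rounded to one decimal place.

Apply inverse-square spreading to bring every level to the receiver, then sum 10^(L/10).
hydraulic press: 94.3 − 20·log₁₀(49.2/3.9) = 94.3 − 22.02 = 72.28 dB(A).
grinder: 89.3 − 20·log₁₀(8.4/3.9) = 89.3 − 6.66 = 82.64 dB(A).
compressor: 91.4 − 20·log₁₀(40.3/3.9) = 91.4 − 20.28 = 71.12 dB(A).
Σ 10^(L/10) = 2.133e+08 → L_total = 10·log₁₀(2.133e+08) = 83.29 dB(A).

83.3 dB(A)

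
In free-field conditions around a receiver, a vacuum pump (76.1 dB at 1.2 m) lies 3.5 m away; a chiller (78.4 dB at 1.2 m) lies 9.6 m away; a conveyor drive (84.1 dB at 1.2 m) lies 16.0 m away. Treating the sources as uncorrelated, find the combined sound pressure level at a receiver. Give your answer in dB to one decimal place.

First find each source's level at the receiver (point-source: −20·log₁₀(r/r_ref)), then combine on an intensity basis.
vacuum pump: 76.1 − 20·log₁₀(3.5/1.2) = 76.1 − 9.30 = 66.80 dB.
chiller: 78.4 − 20·log₁₀(9.6/1.2) = 78.4 − 18.06 = 60.34 dB.
conveyor drive: 84.1 − 20·log₁₀(16.0/1.2) = 84.1 − 22.50 = 61.60 dB.
Σ 10^(L/10) = 7.316e+06 → L_total = 10·log₁₀(7.316e+06) = 68.64 dB.

68.6 dB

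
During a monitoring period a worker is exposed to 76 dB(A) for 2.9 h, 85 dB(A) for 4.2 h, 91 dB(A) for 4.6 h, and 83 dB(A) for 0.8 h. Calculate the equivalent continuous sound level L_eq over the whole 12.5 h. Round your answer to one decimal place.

87.7 dB(A)

The energy average is taken in the linear domain: L_eq = 10·log₁₀[(Σ tᵢ·10^(Lᵢ/10))/T], T = 12.5 h.
Σ tᵢ·10^(Lᵢ/10) = 2.9·10^(76/10) + 4.2·10^(85/10) + 4.6·10^(91/10) + 0.8·10^(83/10) = 7.394e+09.
L_eq = 10·log₁₀(7.394e+09/12.5) = 87.72 dB(A).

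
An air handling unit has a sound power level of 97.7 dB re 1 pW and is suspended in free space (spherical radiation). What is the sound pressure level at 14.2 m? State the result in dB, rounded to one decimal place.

The power spreads over a sphere of area 4π·r², so L_p = L_w − 10·log₁₀(4π·r²).
4π·r² = 2534 m², 10·log₁₀ of that is 34.038 dB.
L_p = 97.7 − 34.038 = 63.66 dB.

63.7 dB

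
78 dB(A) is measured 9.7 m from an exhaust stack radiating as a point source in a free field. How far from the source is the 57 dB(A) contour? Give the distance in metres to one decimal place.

108.8 m

Point-source spreading drops the level by 20·log₁₀(r₂/r₁); inverting, r₂/r₁ = 10^(ΔL/20).
r₂ = 9.7·10^((78−57)/20) = 9.7·10^(21.0/20) = 108.84 m.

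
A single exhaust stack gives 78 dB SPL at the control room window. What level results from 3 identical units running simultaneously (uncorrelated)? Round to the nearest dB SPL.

83 dB SPL

With 3 equal, uncorrelated contributions the intensity is 3× that of one unit, giving a rise of 10·log₁₀ 3.
L_total = 78 + 10·log₁₀(3) = 78 + 4.771 = 82.77 dB SPL.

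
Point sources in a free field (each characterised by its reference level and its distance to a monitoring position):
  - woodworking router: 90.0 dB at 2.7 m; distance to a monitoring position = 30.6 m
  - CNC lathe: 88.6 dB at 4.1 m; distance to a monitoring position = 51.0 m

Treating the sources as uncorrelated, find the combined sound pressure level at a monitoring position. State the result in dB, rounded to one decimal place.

71.0 dB

Apply inverse-square spreading to bring every level to the receiver, then sum 10^(L/10).
woodworking router: 90.0 − 20·log₁₀(30.6/2.7) = 90.0 − 21.09 = 68.91 dB.
CNC lathe: 88.6 − 20·log₁₀(51.0/4.1) = 88.6 − 21.90 = 66.70 dB.
Σ 10^(L/10) = 1.247e+07 → L_total = 10·log₁₀(1.247e+07) = 70.96 dB.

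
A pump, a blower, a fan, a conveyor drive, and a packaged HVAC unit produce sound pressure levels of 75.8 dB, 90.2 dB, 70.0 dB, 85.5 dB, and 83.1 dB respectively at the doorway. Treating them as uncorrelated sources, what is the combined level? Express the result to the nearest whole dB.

Incoherent sources combine by intensity addition: L_total = 10·log₁₀(Σ 10^(L_i/10)).
Σ 10^(L/10) = 10^(75.8/10) + 10^(90.2/10) + 10^(70.0/10) + 10^(85.5/10) + 10^(83.1/10) = 1.654e+09.
L_total = 10·log₁₀(1.654e+09) = 92.19 dB.

92 dB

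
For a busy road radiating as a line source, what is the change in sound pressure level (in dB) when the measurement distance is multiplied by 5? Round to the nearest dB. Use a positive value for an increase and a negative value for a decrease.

-7 dB

With cylindrical spreading the level changes by −10·log₁₀(r₂/r₁).
ΔL = −10·log₁₀(5) = -6.99 dB.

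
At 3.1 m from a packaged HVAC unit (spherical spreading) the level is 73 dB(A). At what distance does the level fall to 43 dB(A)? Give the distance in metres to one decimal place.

The 30.0 dB drop corresponds to a distance ratio of 10^(30.0/20) for a point source.
r₂ = 3.1·10^((73−43)/20) = 3.1·10^(30.0/20) = 98.03 m.

98.0 m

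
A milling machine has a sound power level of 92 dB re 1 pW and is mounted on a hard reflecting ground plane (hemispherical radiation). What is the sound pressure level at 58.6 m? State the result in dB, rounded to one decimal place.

48.7 dB

L_p = L_w − 10·log₁₀(2π·r²) with r = 58.6 m.
2π·r² = 2.158e+04 m², 10·log₁₀ of that is 43.340 dB.
L_p = 92 − 43.340 = 48.66 dB.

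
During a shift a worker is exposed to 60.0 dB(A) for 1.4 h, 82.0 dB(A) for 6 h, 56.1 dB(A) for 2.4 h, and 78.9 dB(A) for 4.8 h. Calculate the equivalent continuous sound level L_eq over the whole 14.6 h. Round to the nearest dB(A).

80 dB(A)

L_eq = 10·log₁₀[(1/T)·Σ tᵢ·10^(Lᵢ/10)] with T = 14.6 h.
Σ tᵢ·10^(Lᵢ/10) = 1.4·10^(60.0/10) + 6·10^(82.0/10) + 2.4·10^(56.1/10) + 4.8·10^(78.9/10) = 1.326e+09.
L_eq = 10·log₁₀(1.326e+09/14.6) = 79.58 dB(A).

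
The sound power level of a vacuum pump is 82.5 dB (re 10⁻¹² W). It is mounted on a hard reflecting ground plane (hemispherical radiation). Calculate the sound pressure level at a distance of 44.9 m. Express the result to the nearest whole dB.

L_p = L_w − 10·log₁₀(2π·r²) with r = 44.9 m.
2π·r² = 1.267e+04 m², 10·log₁₀ of that is 41.027 dB.
L_p = 82.5 − 41.027 = 41.47 dB.

41 dB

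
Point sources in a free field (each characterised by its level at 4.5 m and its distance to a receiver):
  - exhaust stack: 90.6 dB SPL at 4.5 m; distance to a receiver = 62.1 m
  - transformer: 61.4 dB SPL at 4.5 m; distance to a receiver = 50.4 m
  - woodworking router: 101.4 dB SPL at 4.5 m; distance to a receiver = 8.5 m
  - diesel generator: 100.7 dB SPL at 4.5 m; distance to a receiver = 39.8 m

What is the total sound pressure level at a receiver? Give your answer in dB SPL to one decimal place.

Propagate each source to the receiver with L = L_ref − 20·log₁₀(r/r_ref), then add intensities.
exhaust stack: 90.6 − 20·log₁₀(62.1/4.5) = 90.6 − 22.80 = 67.80 dB SPL.
transformer: 61.4 − 20·log₁₀(50.4/4.5) = 61.4 − 20.98 = 40.42 dB SPL.
woodworking router: 101.4 − 20·log₁₀(8.5/4.5) = 101.4 − 5.52 = 95.88 dB SPL.
diesel generator: 100.7 − 20·log₁₀(39.8/4.5) = 100.7 − 18.93 = 81.77 dB SPL.
Σ 10^(L/10) = 4.025e+09 → L_total = 10·log₁₀(4.025e+09) = 96.05 dB SPL.

96.0 dB SPL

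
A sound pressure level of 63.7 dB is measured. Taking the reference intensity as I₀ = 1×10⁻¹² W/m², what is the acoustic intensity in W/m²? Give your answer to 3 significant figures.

I/I₀ = 10^(63.7/10) = 2.344e+06, so I = 2.344e+06 × 10⁻¹² W/m².

2.34e-06 W/m²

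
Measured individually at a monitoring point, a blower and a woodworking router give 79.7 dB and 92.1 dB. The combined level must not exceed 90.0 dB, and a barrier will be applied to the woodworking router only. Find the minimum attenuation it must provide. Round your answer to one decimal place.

2.5 dB

Everything except the woodworking router sums to 10^(79.7/10) = 9.333e+07 in linear terms, 79.70 dB.
To meet 90.0 dB overall, the treated woodworking router may contribute at most 10^(90.0/10) − 9.333e+07 = 9.067e+08, i.e. 89.57 dB.
So the woodworking router must be reduced from 92.1 to 89.57 dB: IL = 2.53 dB.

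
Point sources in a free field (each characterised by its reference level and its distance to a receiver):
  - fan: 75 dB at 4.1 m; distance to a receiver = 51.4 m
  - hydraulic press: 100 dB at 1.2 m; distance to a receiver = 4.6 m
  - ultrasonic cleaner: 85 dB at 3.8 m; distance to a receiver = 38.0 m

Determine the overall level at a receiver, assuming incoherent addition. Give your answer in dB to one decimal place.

Apply inverse-square spreading to bring every level to the receiver, then sum 10^(L/10).
fan: 75 − 20·log₁₀(51.4/4.1) = 75 − 21.96 = 53.04 dB.
hydraulic press: 100 − 20·log₁₀(4.6/1.2) = 100 − 11.67 = 88.33 dB.
ultrasonic cleaner: 85 − 20·log₁₀(38.0/3.8) = 85 − 20.00 = 65.00 dB.
Σ 10^(L/10) = 6.839e+08 → L_total = 10·log₁₀(6.839e+08) = 88.35 dB.

88.3 dB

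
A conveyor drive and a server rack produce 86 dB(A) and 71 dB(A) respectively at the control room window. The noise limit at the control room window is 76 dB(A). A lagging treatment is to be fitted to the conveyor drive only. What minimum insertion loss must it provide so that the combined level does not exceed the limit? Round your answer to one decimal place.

11.7 dB

The untreated sources together contribute 10^(71/10) = 1.259e+07, i.e. 71.00 dB(A).
The limit corresponds to 10^(76/10) = 3.981e+07; subtracting the fixed part leaves 2.722e+07 for the conveyor drive, i.e. 74.35 dB(A).
Required insertion loss = 86 − 74.35 = 11.65 dB.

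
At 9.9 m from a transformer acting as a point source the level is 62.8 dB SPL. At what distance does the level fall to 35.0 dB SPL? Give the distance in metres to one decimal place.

243.0 m

Point-source spreading drops the level by 20·log₁₀(r₂/r₁); inverting, r₂/r₁ = 10^(ΔL/20).
r₂ = 9.9·10^((62.8−35.0)/20) = 9.9·10^(27.8/20) = 243.02 m.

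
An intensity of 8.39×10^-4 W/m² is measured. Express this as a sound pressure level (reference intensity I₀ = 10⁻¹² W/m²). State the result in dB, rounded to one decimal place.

Dividing by I₀ shifts the exponent by 12: I/I₀ = 8.39×10^8.
L = 10·(0.9238 + 8) = 89.24 dB.

89.2 dB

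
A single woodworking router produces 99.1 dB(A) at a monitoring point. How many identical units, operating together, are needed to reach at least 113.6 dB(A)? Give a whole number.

N identical sources give L₁ + 10·log₁₀ N, so require 10·log₁₀ N ≥ 113.6 − 99.1 = 14.5 dB.
N ≥ 10^(14.5/10) = 28.184, so N = 29.

29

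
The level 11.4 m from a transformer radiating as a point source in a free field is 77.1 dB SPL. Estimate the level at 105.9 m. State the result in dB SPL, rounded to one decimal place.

57.7 dB SPL

Spherical spreading from a point source gives a 20·log₁₀(r₂/r₁) drop.
L₂ = 77.1 − 20·log₁₀(105.9/11.4) = 77.1 − 19.360 = 57.74 dB SPL.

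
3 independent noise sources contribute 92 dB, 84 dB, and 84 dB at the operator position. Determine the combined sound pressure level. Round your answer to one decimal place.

93.2 dB

For uncorrelated sources the intensities add, so convert each level to linear form, sum, and take 10·log₁₀ of the total.
Σ 10^(L/10) = 10^(92/10) + 10^(84/10) + 10^(84/10) = 2.087e+09.
L_total = 10·log₁₀(2.087e+09) = 93.20 dB.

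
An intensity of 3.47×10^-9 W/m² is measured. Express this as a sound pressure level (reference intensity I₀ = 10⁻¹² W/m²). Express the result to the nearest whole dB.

35 dB

Dividing by I₀ shifts the exponent by 12: I/I₀ = 3.47×10^3.
L = 10·(0.5403 + 3) = 35.40 dB.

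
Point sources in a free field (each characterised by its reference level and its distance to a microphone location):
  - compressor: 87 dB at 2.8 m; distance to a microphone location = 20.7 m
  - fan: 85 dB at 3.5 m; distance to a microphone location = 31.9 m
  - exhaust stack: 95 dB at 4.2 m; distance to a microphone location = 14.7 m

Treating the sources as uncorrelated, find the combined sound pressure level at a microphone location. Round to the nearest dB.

First find each source's level at the receiver (point-source: −20·log₁₀(r/r_ref)), then combine on an intensity basis.
compressor: 87 − 20·log₁₀(20.7/2.8) = 87 − 17.38 = 69.62 dB.
fan: 85 − 20·log₁₀(31.9/3.5) = 85 − 19.19 = 65.81 dB.
exhaust stack: 95 − 20·log₁₀(14.7/4.2) = 95 − 10.88 = 84.12 dB.
Σ 10^(L/10) = 2.711e+08 → L_total = 10·log₁₀(2.711e+08) = 84.33 dB.

84 dB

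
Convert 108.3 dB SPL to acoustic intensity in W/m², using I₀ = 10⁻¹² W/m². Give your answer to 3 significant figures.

0.0676 W/m²

I = I₀·10^(L/10) = 10⁻¹² × 10^(108.3/10) = 10^(-1.170).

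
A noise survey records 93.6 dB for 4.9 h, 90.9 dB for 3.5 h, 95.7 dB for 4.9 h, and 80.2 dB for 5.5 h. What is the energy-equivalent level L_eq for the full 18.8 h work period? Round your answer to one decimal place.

92.6 dB

Weight each interval's intensity by its duration and average over T = 18.8 h:
Σ tᵢ·10^(Lᵢ/10) = 4.9·10^(93.6/10) + 3.5·10^(90.9/10) + 4.9·10^(95.7/10) + 5.5·10^(80.2/10) = 3.431e+10.
L_eq = 10·log₁₀(3.431e+10/18.8) = 92.61 dB.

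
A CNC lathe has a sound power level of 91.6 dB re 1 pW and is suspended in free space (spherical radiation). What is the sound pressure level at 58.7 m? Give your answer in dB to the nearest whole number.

The power spreads over a sphere of area 4π·r², so L_p = L_w − 10·log₁₀(4π·r²).
4π·r² = 4.33e+04 m², 10·log₁₀ of that is 46.365 dB.
L_p = 91.6 − 46.365 = 45.24 dB.

45 dB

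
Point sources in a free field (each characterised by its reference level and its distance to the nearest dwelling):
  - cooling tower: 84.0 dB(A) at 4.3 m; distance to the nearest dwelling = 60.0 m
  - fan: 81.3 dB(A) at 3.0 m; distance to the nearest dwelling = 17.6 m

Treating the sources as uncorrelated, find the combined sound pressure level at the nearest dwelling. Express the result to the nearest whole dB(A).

First find each source's level at the receiver (point-source: −20·log₁₀(r/r_ref)), then combine on an intensity basis.
cooling tower: 84.0 − 20·log₁₀(60.0/4.3) = 84.0 − 22.89 = 61.11 dB(A).
fan: 81.3 − 20·log₁₀(17.6/3.0) = 81.3 − 15.37 = 65.93 dB(A).
Σ 10^(L/10) = 5.210e+06 → L_total = 10·log₁₀(5.210e+06) = 67.17 dB(A).

67 dB(A)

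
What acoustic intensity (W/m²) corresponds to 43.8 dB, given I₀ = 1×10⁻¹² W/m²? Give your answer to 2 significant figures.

L = 10·log₁₀(I/I₀) ⇒ I = I₀·10^(L/10) = 10⁻¹² × 10^4.38.

2.4e-08 W/m²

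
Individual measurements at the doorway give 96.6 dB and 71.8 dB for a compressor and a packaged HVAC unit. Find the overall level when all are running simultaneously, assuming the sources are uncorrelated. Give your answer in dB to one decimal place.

96.6 dB

For uncorrelated sources the intensities add, so convert each level to linear form, sum, and take 10·log₁₀ of the total.
Σ 10^(L/10) = 10^(96.6/10) + 10^(71.8/10) = 4.586e+09.
L_total = 10·log₁₀(4.586e+09) = 96.61 dB.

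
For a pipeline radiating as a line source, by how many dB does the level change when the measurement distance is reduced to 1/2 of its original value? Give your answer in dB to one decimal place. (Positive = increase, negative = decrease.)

+3.0 dB

With cylindrical spreading the level changes by −10·log₁₀(r₂/r₁).
ΔL = −10·log₁₀(0.5) = +3.01 dB.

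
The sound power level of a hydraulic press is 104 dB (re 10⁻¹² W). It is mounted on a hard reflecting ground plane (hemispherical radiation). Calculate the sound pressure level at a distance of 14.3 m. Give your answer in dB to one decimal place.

72.9 dB

The power spreads over a hemisphere of area 2π·r², so L_p = L_w − 10·log₁₀(2π·r²).
2π·r² = 1285 m², 10·log₁₀ of that is 31.089 dB.
L_p = 104 − 31.089 = 72.91 dB.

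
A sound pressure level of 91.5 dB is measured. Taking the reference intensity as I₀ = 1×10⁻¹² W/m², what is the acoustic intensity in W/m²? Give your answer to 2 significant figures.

0.0014 W/m²

I = I₀·10^(L/10) = 10⁻¹² × 10^(91.5/10) = 10^(-2.850).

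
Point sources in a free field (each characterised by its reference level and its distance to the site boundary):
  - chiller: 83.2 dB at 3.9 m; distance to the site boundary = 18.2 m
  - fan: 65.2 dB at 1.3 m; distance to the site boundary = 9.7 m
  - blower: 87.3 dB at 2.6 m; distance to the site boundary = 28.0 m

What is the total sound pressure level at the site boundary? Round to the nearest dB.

Apply inverse-square spreading to bring every level to the receiver, then sum 10^(L/10).
chiller: 83.2 − 20·log₁₀(18.2/3.9) = 83.2 − 13.38 = 69.82 dB.
fan: 65.2 − 20·log₁₀(9.7/1.3) = 65.2 − 17.46 = 47.74 dB.
blower: 87.3 − 20·log₁₀(28.0/2.6) = 87.3 − 20.64 = 66.66 dB.
Σ 10^(L/10) = 1.428e+07 → L_total = 10·log₁₀(1.428e+07) = 71.55 dB.

72 dB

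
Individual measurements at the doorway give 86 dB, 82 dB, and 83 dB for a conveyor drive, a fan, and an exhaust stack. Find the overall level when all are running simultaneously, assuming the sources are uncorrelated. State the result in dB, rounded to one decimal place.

88.8 dB

Incoherent sources combine by intensity addition: L_total = 10·log₁₀(Σ 10^(L_i/10)).
Σ 10^(L/10) = 10^(86/10) + 10^(82/10) + 10^(83/10) = 7.561e+08.
L_total = 10·log₁₀(7.561e+08) = 88.79 dB.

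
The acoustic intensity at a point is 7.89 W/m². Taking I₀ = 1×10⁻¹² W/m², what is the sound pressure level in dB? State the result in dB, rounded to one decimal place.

129.0 dB

L = 10·log₁₀(I/I₀) = 10·log₁₀(7.89/10⁻¹²) = 10·log₁₀(7.89×10^12).
L = 10·(0.8971 + 12) = 128.97 dB.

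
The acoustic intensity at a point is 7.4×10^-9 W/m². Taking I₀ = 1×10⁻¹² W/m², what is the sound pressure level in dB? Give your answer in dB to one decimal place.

38.7 dB

Dividing by I₀ shifts the exponent by 12: I/I₀ = 7.4×10^3.
L = 10·(0.8692 + 3) = 38.69 dB.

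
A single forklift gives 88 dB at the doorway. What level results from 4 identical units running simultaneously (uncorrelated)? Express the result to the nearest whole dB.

94 dB

N identical incoherent sources raise the level by 10·log₁₀ N.
L_total = 88 + 10·log₁₀(4) = 88 + 6.021 = 94.02 dB.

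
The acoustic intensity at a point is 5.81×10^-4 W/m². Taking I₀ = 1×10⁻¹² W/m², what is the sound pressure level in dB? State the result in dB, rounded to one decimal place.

Dividing by I₀ shifts the exponent by 12: I/I₀ = 5.81×10^8.
L = 10·(0.7642 + 8) = 87.64 dB.

87.6 dB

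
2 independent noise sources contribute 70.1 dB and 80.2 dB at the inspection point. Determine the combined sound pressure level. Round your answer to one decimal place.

Incoherent sources combine by intensity addition: L_total = 10·log₁₀(Σ 10^(L_i/10)).
Σ 10^(L/10) = 10^(70.1/10) + 10^(80.2/10) = 1.149e+08.
L_total = 10·log₁₀(1.149e+08) = 80.60 dB.

80.6 dB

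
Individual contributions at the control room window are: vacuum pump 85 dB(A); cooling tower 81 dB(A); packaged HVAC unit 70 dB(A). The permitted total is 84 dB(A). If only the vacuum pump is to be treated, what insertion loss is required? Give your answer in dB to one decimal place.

The untreated sources together contribute 10^(81/10) + 10^(70/10) = 1.359e+08, i.e. 81.33 dB(A).
The limit corresponds to 10^(84/10) = 2.512e+08; subtracting the fixed part leaves 1.153e+08 for the vacuum pump, i.e. 80.62 dB(A).
Required insertion loss = 85 − 80.62 = 4.38 dB.

4.4 dB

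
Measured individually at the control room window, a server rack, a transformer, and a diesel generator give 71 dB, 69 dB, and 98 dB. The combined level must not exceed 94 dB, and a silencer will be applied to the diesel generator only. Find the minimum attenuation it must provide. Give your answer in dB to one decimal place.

4.0 dB

Everything except the diesel generator sums to 10^(71/10) + 10^(69/10) = 2.053e+07 in linear terms, 73.12 dB.
The limit corresponds to 10^(94/10) = 2.512e+09; subtracting the fixed part leaves 2.491e+09 for the diesel generator, i.e. 93.96 dB.
So the diesel generator must be reduced from 98 to 93.96 dB: IL = 4.04 dB.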